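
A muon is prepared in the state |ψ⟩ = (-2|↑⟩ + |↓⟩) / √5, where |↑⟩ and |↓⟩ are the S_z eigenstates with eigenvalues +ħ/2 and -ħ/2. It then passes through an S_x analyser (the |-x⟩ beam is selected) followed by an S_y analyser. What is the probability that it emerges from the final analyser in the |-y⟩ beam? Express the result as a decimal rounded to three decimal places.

0.450

First analyser (S_x): P(|-x⟩) = |⟨-x|ψ⟩|² = 9/10.
After stage 1 the state is |-x⟩; P(|-y⟩) = |⟨-y|-x⟩|² = 1/2.
Joint probability = 9/10 × 1/2 = 0.450.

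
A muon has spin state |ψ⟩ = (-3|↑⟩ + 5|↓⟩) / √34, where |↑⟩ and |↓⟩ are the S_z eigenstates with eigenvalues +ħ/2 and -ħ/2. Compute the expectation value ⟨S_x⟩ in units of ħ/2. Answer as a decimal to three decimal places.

-0.882

⟨σ_x⟩ = 2 Re(a* b)/(|a|²+|b|²) with a = -3, b = 5.
a* b = -15, so ⟨σ_x⟩ = -30/34.
⟨S_x⟩ = (ħ/2)·⟨σ_x⟩.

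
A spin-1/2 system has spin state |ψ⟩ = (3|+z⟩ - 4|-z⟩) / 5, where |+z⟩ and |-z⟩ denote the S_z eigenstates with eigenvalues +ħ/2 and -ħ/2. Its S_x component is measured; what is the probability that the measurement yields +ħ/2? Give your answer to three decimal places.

0.020

|+x⟩ = (|+z⟩ + |-z⟩)/√2, so ⟨+x|ψ⟩ = (-1) / (√2·5).
P = |-1|² / 50 = 1/50.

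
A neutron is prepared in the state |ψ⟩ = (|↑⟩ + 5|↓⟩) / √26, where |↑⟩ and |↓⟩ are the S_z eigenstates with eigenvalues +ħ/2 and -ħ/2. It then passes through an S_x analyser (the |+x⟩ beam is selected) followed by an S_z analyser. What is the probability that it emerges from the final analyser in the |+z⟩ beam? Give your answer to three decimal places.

0.346

First analyser (S_x): P(|+x⟩) = |⟨+x|ψ⟩|² = 36/52.
After stage 1 the state is |+x⟩; P(|+z⟩) = |⟨+z|+x⟩|² = 1/2.
Joint probability = 36/52 × 1/2 = 0.346.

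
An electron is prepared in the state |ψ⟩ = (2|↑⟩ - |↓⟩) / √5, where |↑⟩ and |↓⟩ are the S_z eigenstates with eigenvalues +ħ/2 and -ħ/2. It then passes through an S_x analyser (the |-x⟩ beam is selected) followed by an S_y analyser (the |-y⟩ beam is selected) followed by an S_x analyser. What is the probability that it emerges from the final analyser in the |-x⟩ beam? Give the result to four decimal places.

0.2250

First analyser (S_x): P(|-x⟩) = |⟨-x|ψ⟩|² = 9/10.
After stage 1 the state is |-x⟩; P(|-y⟩) = |⟨-y|-x⟩|² = 1/2.
After stage 2 the state is |-y⟩; P(|-x⟩) = |⟨-x|-y⟩|² = 1/2.
Joint probability = 9/10 × 1/2 × 1/2 = 0.2250.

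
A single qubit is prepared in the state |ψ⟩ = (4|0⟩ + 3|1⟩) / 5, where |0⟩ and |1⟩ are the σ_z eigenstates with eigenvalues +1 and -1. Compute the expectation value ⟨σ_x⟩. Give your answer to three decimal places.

0.960

⟨σ_x⟩ = 2 Re(a* b)/(|a|²+|b|²) with a = 4, b = 3.
a* b = 12, so ⟨σ_x⟩ = 24/25.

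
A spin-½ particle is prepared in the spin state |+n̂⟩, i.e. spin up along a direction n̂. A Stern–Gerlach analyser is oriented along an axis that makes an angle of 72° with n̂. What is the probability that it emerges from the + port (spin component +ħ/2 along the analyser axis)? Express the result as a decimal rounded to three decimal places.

For spin-½, the probability of finding spin-up along an axis at angle θ to the initial spin direction is cos²(θ/2); spin-down is sin²(θ/2).
θ = 72°, so P = cos²(36°) ≈ 0.655.

0.655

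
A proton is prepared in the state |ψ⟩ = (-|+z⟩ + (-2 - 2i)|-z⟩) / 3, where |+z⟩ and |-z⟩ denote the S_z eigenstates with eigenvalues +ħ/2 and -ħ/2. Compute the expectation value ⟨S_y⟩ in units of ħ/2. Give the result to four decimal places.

⟨σ_y⟩ = 2 Im(a* b)/(|a|²+|b|²) with a = -1, b = (-2 - 2i).
a* b = (2 + 2i), so ⟨σ_y⟩ = 4/9.
⟨S_y⟩ = (ħ/2)·⟨σ_y⟩.

0.4444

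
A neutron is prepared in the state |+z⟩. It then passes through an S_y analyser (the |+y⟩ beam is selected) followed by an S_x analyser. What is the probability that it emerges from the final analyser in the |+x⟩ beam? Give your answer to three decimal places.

0.250

First analyser (S_y): from |+z⟩, P(|+y⟩) = 1/2.
After stage 1 the state is |+y⟩; P(|+x⟩) = |⟨+x|+y⟩|² = 1/2.
Joint probability = 1/2 × 1/2 = 0.250.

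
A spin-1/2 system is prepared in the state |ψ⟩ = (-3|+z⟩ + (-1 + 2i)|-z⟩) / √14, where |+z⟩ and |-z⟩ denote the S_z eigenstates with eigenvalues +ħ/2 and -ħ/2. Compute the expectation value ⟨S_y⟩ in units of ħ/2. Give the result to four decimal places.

⟨σ_y⟩ = 2 Im(a* b)/(|a|²+|b|²) with a = -3, b = (-1 + 2i).
a* b = (3 - 6i), so ⟨σ_y⟩ = -12/14.
⟨S_y⟩ = (ħ/2)·⟨σ_y⟩.

-0.8571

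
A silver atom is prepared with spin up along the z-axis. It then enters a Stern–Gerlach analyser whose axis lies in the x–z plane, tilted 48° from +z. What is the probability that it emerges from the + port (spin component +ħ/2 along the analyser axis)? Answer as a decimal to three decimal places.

For spin-½, the probability of finding spin-up along an axis at angle θ to the initial spin direction is cos²(θ/2); spin-down is sin²(θ/2).
θ = 48°, so P = cos²(24°) ≈ 0.835.

0.835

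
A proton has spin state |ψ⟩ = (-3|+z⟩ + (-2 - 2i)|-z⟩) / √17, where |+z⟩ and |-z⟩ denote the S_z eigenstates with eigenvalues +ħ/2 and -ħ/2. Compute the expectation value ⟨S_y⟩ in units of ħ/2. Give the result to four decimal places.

⟨σ_y⟩ = 2 Im(a* b)/(|a|²+|b|²) with a = -3, b = (-2 - 2i).
a* b = (6 + 6i), so ⟨σ_y⟩ = 12/17.
⟨S_y⟩ = (ħ/2)·⟨σ_y⟩.

0.7059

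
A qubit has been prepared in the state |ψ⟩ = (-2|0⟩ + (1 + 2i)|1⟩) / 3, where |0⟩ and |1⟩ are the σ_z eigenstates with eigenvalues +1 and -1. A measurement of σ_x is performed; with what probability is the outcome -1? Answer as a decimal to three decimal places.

0.722

|-x⟩ = (|0⟩ - |1⟩)/√2, so ⟨-x|ψ⟩ = (-3 - 2i) / (√2·3).
P = |-3 - 2i|² / 18 = 13/18.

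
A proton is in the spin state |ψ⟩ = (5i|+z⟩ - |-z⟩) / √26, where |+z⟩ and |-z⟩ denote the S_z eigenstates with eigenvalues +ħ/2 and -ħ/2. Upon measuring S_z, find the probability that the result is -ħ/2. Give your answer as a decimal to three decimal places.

The -ħ/2 outcome corresponds to |-z⟩. Its amplitude in |ψ⟩ is -1/√26.
P = |-1|² / 26 = 1/26.

0.038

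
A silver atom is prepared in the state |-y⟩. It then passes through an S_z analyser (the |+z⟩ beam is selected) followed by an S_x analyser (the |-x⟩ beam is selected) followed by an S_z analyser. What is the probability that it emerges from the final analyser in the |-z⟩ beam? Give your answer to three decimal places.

First analyser (S_z): from |-y⟩, P(|+z⟩) = 1/2.
After stage 1 the state is |+z⟩; P(|-x⟩) = |⟨-x|+z⟩|² = 1/2.
After stage 2 the state is |-x⟩; P(|-z⟩) = |⟨-z|-x⟩|² = 1/2.
Joint probability = 1/2 × 1/2 × 1/2 = 0.125.

0.125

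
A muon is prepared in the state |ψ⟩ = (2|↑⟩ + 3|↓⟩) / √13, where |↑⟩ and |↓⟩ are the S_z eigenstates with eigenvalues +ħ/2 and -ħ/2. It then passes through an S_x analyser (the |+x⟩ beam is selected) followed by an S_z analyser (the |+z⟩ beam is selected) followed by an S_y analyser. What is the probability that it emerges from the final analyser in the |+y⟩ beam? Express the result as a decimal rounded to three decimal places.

0.240

First analyser (S_x): P(|+x⟩) = |⟨+x|ψ⟩|² = 25/26.
After stage 1 the state is |+x⟩; P(|+z⟩) = |⟨+z|+x⟩|² = 1/2.
After stage 2 the state is |+z⟩; P(|+y⟩) = |⟨+y|+z⟩|² = 1/2.
Joint probability = 25/26 × 1/2 × 1/2 = 0.240.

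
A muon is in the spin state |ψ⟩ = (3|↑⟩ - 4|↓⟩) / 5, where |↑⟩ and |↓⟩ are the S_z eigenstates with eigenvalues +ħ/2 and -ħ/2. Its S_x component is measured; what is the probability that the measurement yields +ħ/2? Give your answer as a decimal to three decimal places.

|+x⟩ = (|↑⟩ + |↓⟩)/√2, so ⟨+x|ψ⟩ = (-1) / (√2·5).
P = |-1|² / 50 = 1/50.

0.020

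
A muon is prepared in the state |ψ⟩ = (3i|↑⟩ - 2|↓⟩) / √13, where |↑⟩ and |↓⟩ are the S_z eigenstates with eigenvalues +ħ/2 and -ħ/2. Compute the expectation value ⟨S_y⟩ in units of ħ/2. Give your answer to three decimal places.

0.923

⟨σ_y⟩ = 2 Im(a* b)/(|a|²+|b|²) with a = 3i, b = -2.
a* b = 6i, so ⟨σ_y⟩ = 12/13.
⟨S_y⟩ = (ħ/2)·⟨σ_y⟩.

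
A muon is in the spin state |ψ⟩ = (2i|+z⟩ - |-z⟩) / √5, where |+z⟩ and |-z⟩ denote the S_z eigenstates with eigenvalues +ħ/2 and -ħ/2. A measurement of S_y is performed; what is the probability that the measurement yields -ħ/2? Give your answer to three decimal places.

|-y⟩ = (|+z⟩ - i|-z⟩)/√2, so ⟨-y|ψ⟩ = (i) / (√2·√5).
P = |i|² / 10 = 1/10.

0.100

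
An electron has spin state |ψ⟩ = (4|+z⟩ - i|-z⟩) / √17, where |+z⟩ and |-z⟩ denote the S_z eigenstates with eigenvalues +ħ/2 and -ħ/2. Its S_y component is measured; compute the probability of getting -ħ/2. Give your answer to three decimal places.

0.735

|-y⟩ = (|+z⟩ - i|-z⟩)/√2, so ⟨-y|ψ⟩ = (5) / (√2·√17).
P = |5|² / 34 = 25/34.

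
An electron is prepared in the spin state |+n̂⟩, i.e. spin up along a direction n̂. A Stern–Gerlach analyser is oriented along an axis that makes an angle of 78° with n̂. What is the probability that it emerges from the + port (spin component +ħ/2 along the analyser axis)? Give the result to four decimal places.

0.6040

For spin-½, the probability of finding spin-up along an axis at angle θ to the initial spin direction is cos²(θ/2); spin-down is sin²(θ/2).
θ = 78°, so P = cos²(39°) ≈ 0.6040.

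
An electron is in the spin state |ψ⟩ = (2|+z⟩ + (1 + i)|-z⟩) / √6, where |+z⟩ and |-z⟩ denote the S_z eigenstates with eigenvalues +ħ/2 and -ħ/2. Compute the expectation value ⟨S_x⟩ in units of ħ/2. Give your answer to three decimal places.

0.667

⟨σ_x⟩ = 2 Re(a* b)/(|a|²+|b|²) with a = 2, b = (1 + i).
a* b = (2 + 2i), so ⟨σ_x⟩ = 4/6.
⟨S_x⟩ = (ħ/2)·⟨σ_x⟩.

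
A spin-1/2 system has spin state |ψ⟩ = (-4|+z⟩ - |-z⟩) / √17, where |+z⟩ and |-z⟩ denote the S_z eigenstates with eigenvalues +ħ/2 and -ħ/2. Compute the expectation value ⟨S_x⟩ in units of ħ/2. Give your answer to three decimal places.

⟨σ_x⟩ = 2 Re(a* b)/(|a|²+|b|²) with a = -4, b = -1.
a* b = 4, so ⟨σ_x⟩ = 8/17.
⟨S_x⟩ = (ħ/2)·⟨σ_x⟩.

0.471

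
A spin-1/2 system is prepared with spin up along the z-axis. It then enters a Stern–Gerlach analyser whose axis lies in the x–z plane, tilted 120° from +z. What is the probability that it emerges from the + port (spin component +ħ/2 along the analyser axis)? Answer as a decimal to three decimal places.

For spin-½, the probability of finding spin-up along an axis at angle θ to the initial spin direction is cos²(θ/2); spin-down is sin²(θ/2).
θ = 120°, so P = cos²(60°) ≈ 0.250.

0.250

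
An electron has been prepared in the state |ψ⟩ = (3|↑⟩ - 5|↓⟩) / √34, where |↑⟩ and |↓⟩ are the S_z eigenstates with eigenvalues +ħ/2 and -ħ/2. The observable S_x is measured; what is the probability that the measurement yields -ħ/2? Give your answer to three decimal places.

0.941

|-x⟩ = (|↑⟩ - |↓⟩)/√2, so ⟨-x|ψ⟩ = (8) / (√2·√34).
P = |8|² / 68 = 64/68.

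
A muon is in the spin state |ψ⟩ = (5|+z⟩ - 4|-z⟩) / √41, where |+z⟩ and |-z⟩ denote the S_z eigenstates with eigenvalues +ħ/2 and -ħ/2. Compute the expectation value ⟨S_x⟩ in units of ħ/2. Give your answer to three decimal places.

-0.976

⟨σ_x⟩ = 2 Re(a* b)/(|a|²+|b|²) with a = 5, b = -4.
a* b = -20, so ⟨σ_x⟩ = -40/41.
⟨S_x⟩ = (ħ/2)·⟨σ_x⟩.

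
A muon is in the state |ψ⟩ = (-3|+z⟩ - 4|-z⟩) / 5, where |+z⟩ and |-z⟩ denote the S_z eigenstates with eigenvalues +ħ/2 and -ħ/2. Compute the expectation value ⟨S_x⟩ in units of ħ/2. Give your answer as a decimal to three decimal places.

⟨σ_x⟩ = 2 Re(a* b)/(|a|²+|b|²) with a = -3, b = -4.
a* b = 12, so ⟨σ_x⟩ = 24/25.
⟨S_x⟩ = (ħ/2)·⟨σ_x⟩.

0.960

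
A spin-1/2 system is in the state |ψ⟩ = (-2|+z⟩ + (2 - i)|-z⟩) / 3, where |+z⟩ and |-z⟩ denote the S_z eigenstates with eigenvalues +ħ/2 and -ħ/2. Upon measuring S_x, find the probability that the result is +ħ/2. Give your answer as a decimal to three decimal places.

0.056

|+x⟩ = (|+z⟩ + |-z⟩)/√2, so ⟨+x|ψ⟩ = (-i) / (√2·3).
P = |-i|² / 18 = 1/18.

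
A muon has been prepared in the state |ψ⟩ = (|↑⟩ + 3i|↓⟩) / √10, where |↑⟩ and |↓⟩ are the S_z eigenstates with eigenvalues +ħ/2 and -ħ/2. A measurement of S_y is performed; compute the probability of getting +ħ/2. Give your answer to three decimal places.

0.800

|+y⟩ = (|↑⟩ + i|↓⟩)/√2, so ⟨+y|ψ⟩ = (4) / (√2·√10).
P = |4|² / 20 = 16/20.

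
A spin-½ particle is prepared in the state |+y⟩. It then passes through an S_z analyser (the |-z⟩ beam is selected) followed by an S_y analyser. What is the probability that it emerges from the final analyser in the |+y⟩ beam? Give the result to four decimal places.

0.2500

First analyser (S_z): from |+y⟩, P(|-z⟩) = 1/2.
After stage 1 the state is |-z⟩; P(|+y⟩) = |⟨+y|-z⟩|² = 1/2.
Joint probability = 1/2 × 1/2 = 0.2500.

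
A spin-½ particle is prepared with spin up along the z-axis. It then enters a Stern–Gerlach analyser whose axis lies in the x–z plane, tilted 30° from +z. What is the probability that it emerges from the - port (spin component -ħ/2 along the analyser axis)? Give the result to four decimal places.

For spin-½, the probability of finding spin-up along an axis at angle θ to the initial spin direction is cos²(θ/2); spin-down is sin²(θ/2).
θ = 30°, so P = sin²(15°) ≈ 0.0670.

0.0670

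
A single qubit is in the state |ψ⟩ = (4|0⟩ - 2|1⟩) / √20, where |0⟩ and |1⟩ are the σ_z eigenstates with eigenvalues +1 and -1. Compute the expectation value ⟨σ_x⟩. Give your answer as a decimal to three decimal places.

⟨σ_x⟩ = 2 Re(a* b)/(|a|²+|b|²) with a = 4, b = -2.
a* b = -8, so ⟨σ_x⟩ = -16/20.

-0.800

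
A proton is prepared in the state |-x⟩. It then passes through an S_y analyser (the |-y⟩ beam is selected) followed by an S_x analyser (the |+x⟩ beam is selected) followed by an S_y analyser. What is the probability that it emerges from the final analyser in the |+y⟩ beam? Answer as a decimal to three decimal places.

0.125

First analyser (S_y): from |-x⟩, P(|-y⟩) = 1/2.
After stage 1 the state is |-y⟩; P(|+x⟩) = |⟨+x|-y⟩|² = 1/2.
After stage 2 the state is |+x⟩; P(|+y⟩) = |⟨+y|+x⟩|² = 1/2.
Joint probability = 1/2 × 1/2 × 1/2 = 0.125.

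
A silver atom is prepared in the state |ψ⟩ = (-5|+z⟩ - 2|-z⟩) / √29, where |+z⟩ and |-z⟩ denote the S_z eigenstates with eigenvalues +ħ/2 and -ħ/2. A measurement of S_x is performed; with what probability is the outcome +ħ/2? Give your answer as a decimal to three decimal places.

0.845

|+x⟩ = (|+z⟩ + |-z⟩)/√2, so ⟨+x|ψ⟩ = (-7) / (√2·√29).
P = |-7|² / 58 = 49/58.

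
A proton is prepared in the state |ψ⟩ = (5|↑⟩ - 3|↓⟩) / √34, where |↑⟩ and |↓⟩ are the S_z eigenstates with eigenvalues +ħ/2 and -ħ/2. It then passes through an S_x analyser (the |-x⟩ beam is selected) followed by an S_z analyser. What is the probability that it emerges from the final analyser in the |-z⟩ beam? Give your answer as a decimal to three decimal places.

0.471

First analyser (S_x): P(|-x⟩) = |⟨-x|ψ⟩|² = 64/68.
After stage 1 the state is |-x⟩; P(|-z⟩) = |⟨-z|-x⟩|² = 1/2.
Joint probability = 64/68 × 1/2 = 0.471.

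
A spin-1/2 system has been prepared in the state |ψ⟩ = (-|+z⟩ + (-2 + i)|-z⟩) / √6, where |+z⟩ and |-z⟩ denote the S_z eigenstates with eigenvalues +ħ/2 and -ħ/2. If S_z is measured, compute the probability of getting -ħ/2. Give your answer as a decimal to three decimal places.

0.833

The -ħ/2 outcome corresponds to |-z⟩. Its amplitude in |ψ⟩ is (-2 + i)/√6.
P = |-2 + i|² / 6 = 5/6.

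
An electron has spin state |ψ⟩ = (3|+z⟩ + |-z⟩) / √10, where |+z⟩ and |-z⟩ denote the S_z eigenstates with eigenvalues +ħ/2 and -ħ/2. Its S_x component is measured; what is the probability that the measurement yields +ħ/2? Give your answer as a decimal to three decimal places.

0.800

|+x⟩ = (|+z⟩ + |-z⟩)/√2, so ⟨+x|ψ⟩ = (4) / (√2·√10).
P = |4|² / 20 = 16/20.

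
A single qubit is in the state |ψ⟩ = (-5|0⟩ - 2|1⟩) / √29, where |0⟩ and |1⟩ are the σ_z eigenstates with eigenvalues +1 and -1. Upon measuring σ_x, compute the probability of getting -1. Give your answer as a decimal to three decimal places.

0.155

|-x⟩ = (|0⟩ - |1⟩)/√2, so ⟨-x|ψ⟩ = (-3) / (√2·√29).
P = |-3|² / 58 = 9/58.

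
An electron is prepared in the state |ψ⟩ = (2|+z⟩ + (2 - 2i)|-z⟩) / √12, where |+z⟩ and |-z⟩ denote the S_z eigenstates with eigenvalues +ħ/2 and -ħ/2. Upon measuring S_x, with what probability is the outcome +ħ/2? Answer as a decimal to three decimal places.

|+x⟩ = (|+z⟩ + |-z⟩)/√2, so ⟨+x|ψ⟩ = (4 - 2i) / (√2·√12).
P = |4 - 2i|² / 24 = 20/24.

0.833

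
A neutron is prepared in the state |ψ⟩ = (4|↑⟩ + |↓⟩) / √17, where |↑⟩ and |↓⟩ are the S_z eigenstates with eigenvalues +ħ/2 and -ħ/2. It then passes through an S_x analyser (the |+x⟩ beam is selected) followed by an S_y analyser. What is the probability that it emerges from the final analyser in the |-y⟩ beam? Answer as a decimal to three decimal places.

First analyser (S_x): P(|+x⟩) = |⟨+x|ψ⟩|² = 25/34.
After stage 1 the state is |+x⟩; P(|-y⟩) = |⟨-y|+x⟩|² = 1/2.
Joint probability = 25/34 × 1/2 = 0.368.

0.368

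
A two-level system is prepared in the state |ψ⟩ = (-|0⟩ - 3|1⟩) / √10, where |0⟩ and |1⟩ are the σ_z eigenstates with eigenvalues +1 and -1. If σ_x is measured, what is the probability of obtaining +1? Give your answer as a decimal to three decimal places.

0.800

|+x⟩ = (|0⟩ + |1⟩)/√2, so ⟨+x|ψ⟩ = (-4) / (√2·√10).
P = |-4|² / 20 = 16/20.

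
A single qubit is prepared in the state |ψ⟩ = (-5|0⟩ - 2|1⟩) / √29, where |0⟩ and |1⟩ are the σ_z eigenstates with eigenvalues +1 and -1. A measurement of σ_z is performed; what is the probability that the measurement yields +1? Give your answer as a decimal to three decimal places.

The +1 outcome corresponds to |0⟩. Its amplitude in |ψ⟩ is -5/√29.
P = |-5|² / 29 = 25/29.

0.862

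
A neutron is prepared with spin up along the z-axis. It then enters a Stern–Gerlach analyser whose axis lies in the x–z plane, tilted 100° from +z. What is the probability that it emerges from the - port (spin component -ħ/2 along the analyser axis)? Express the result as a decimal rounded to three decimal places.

For spin-½, the probability of finding spin-up along an axis at angle θ to the initial spin direction is cos²(θ/2); spin-down is sin²(θ/2).
θ = 100°, so P = sin²(50°) ≈ 0.587.

0.587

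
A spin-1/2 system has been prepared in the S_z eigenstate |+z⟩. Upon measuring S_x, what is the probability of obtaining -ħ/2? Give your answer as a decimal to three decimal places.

In the S_z basis, |+z⟩ = |↑⟩ and |-x⟩ = (|↑⟩ - |↓⟩)/√2.
|⟨-x|+z⟩|² = 1/2.

0.500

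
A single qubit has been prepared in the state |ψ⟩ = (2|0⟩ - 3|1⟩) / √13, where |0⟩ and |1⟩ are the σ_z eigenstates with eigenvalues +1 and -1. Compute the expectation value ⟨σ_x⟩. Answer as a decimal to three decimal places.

-0.923

⟨σ_x⟩ = 2 Re(a* b)/(|a|²+|b|²) with a = 2, b = -3.
a* b = -6, so ⟨σ_x⟩ = -12/13.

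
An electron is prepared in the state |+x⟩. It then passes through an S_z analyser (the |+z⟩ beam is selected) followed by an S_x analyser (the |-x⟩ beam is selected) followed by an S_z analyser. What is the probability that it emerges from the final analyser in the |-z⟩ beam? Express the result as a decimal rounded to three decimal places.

First analyser (S_z): from |+x⟩, P(|+z⟩) = 1/2.
After stage 1 the state is |+z⟩; P(|-x⟩) = |⟨-x|+z⟩|² = 1/2.
After stage 2 the state is |-x⟩; P(|-z⟩) = |⟨-z|-x⟩|² = 1/2.
Joint probability = 1/2 × 1/2 × 1/2 = 0.125.

0.125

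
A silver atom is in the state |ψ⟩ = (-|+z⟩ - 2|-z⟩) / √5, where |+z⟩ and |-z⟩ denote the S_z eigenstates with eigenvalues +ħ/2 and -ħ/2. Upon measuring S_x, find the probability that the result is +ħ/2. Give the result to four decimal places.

0.9000

|+x⟩ = (|+z⟩ + |-z⟩)/√2, so ⟨+x|ψ⟩ = (-3) / (√2·√5).
P = |-3|² / 10 = 9/10.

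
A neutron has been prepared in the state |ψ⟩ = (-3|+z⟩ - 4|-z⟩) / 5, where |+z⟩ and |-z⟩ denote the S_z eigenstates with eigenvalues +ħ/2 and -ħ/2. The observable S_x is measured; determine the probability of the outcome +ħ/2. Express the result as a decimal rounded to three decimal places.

0.980

|+x⟩ = (|+z⟩ + |-z⟩)/√2, so ⟨+x|ψ⟩ = (-7) / (√2·5).
P = |-7|² / 50 = 49/50.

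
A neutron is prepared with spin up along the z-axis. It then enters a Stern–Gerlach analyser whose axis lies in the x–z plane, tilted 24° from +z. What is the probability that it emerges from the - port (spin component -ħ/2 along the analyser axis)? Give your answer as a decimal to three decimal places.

For spin-½, the probability of finding spin-up along an axis at angle θ to the initial spin direction is cos²(θ/2); spin-down is sin²(θ/2).
θ = 24°, so P = sin²(12°) ≈ 0.043.

0.043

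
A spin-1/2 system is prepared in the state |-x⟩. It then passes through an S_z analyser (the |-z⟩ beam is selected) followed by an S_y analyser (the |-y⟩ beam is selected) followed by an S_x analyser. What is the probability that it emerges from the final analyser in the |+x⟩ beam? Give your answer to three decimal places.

0.125

First analyser (S_z): from |-x⟩, P(|-z⟩) = 1/2.
After stage 1 the state is |-z⟩; P(|-y⟩) = |⟨-y|-z⟩|² = 1/2.
After stage 2 the state is |-y⟩; P(|+x⟩) = |⟨+x|-y⟩|² = 1/2.
Joint probability = 1/2 × 1/2 × 1/2 = 0.125.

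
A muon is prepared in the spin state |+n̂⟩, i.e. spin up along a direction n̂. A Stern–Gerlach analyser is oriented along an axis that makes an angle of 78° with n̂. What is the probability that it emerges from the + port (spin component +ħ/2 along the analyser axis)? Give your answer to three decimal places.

0.604

For spin-½, the probability of finding spin-up along an axis at angle θ to the initial spin direction is cos²(θ/2); spin-down is sin²(θ/2).
θ = 78°, so P = cos²(39°) ≈ 0.604.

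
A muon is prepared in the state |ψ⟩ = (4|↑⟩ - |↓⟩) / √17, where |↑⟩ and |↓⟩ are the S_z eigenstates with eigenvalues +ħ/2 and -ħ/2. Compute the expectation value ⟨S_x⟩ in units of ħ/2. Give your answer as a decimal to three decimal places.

-0.471

⟨σ_x⟩ = 2 Re(a* b)/(|a|²+|b|²) with a = 4, b = -1.
a* b = -4, so ⟨σ_x⟩ = -8/17.
⟨S_x⟩ = (ħ/2)·⟨σ_x⟩.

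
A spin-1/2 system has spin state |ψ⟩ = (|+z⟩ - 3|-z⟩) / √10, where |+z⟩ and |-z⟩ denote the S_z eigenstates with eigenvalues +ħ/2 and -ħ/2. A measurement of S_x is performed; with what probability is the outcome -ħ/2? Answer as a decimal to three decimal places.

|-x⟩ = (|+z⟩ - |-z⟩)/√2, so ⟨-x|ψ⟩ = (4) / (√2·√10).
P = |4|² / 20 = 16/20.

0.800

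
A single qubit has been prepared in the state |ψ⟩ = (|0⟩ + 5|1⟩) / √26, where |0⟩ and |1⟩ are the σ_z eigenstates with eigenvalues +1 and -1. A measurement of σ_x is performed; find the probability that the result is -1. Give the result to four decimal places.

|-x⟩ = (|0⟩ - |1⟩)/√2, so ⟨-x|ψ⟩ = (-4) / (√2·√26).
P = |-4|² / 52 = 16/52.

0.3077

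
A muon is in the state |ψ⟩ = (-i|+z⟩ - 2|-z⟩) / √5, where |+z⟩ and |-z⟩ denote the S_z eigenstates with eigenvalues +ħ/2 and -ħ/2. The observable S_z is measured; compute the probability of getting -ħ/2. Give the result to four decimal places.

The -ħ/2 outcome corresponds to |-z⟩. Its amplitude in |ψ⟩ is -2/√5.
P = |-2|² / 5 = 4/5.

0.8000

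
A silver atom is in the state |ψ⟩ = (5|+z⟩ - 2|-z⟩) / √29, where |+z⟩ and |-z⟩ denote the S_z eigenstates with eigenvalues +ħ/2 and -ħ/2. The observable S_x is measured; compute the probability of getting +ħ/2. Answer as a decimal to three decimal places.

|+x⟩ = (|+z⟩ + |-z⟩)/√2, so ⟨+x|ψ⟩ = (3) / (√2·√29).
P = |3|² / 58 = 9/58.

0.155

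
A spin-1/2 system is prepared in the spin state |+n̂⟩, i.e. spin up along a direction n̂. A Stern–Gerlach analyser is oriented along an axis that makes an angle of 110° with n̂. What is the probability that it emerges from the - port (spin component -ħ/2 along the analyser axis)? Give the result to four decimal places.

0.6710

For spin-½, the probability of finding spin-up along an axis at angle θ to the initial spin direction is cos²(θ/2); spin-down is sin²(θ/2).
θ = 110°, so P = sin²(55°) ≈ 0.6710.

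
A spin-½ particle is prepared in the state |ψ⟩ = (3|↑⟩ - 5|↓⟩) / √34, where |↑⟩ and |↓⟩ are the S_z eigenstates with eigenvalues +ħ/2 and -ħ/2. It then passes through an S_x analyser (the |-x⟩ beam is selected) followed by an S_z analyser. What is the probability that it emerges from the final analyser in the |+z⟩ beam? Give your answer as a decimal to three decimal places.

First analyser (S_x): P(|-x⟩) = |⟨-x|ψ⟩|² = 64/68.
After stage 1 the state is |-x⟩; P(|+z⟩) = |⟨+z|-x⟩|² = 1/2.
Joint probability = 64/68 × 1/2 = 0.471.

0.471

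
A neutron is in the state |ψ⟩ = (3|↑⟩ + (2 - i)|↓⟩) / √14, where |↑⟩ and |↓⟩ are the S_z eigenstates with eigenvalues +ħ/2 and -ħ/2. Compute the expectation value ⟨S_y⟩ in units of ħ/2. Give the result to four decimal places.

-0.4286

⟨σ_y⟩ = 2 Im(a* b)/(|a|²+|b|²) with a = 3, b = (2 - i).
a* b = (6 - 3i), so ⟨σ_y⟩ = -6/14.
⟨S_y⟩ = (ħ/2)·⟨σ_y⟩.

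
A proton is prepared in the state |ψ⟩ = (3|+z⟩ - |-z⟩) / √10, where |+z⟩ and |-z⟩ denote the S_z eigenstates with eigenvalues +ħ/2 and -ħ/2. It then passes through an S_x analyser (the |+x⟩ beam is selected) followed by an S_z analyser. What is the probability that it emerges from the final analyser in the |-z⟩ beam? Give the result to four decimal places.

First analyser (S_x): P(|+x⟩) = |⟨+x|ψ⟩|² = 4/20.
After stage 1 the state is |+x⟩; P(|-z⟩) = |⟨-z|+x⟩|² = 1/2.
Joint probability = 4/20 × 1/2 = 0.1000.

0.1000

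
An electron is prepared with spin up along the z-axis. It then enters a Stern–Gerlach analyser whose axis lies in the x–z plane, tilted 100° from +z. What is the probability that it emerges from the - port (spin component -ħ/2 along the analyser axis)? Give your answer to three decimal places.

0.587

For spin-½, the probability of finding spin-up along an axis at angle θ to the initial spin direction is cos²(θ/2); spin-down is sin²(θ/2).
θ = 100°, so P = sin²(50°) ≈ 0.587.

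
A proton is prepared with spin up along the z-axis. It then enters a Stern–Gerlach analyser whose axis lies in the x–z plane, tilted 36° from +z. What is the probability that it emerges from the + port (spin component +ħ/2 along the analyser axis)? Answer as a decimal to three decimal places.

0.905

For spin-½, the probability of finding spin-up along an axis at angle θ to the initial spin direction is cos²(θ/2); spin-down is sin²(θ/2).
θ = 36°, so P = cos²(18°) ≈ 0.905.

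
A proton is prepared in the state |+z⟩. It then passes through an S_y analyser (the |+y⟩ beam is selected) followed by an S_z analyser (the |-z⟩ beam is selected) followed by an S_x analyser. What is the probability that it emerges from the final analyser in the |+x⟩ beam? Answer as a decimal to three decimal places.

First analyser (S_y): from |+z⟩, P(|+y⟩) = 1/2.
After stage 1 the state is |+y⟩; P(|-z⟩) = |⟨-z|+y⟩|² = 1/2.
After stage 2 the state is |-z⟩; P(|+x⟩) = |⟨+x|-z⟩|² = 1/2.
Joint probability = 1/2 × 1/2 × 1/2 = 0.125.

0.125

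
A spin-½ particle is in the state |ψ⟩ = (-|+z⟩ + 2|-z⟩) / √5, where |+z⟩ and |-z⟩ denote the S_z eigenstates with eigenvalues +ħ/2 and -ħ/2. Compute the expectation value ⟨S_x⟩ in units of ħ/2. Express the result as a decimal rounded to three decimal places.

⟨σ_x⟩ = 2 Re(a* b)/(|a|²+|b|²) with a = -1, b = 2.
a* b = -2, so ⟨σ_x⟩ = -4/5.
⟨S_x⟩ = (ħ/2)·⟨σ_x⟩.

-0.800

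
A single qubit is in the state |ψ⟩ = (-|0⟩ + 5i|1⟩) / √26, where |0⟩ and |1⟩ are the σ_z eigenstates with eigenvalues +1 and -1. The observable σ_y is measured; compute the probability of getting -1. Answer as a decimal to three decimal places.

|-y⟩ = (|0⟩ - i|1⟩)/√2, so ⟨-y|ψ⟩ = (-6) / (√2·√26).
P = |-6|² / 52 = 36/52.

0.692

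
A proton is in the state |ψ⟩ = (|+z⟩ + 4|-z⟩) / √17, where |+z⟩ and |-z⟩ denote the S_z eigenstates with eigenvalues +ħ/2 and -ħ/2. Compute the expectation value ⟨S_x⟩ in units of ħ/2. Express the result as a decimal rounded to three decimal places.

0.471

⟨σ_x⟩ = 2 Re(a* b)/(|a|²+|b|²) with a = 1, b = 4.
a* b = 4, so ⟨σ_x⟩ = 8/17.
⟨S_x⟩ = (ħ/2)·⟨σ_x⟩.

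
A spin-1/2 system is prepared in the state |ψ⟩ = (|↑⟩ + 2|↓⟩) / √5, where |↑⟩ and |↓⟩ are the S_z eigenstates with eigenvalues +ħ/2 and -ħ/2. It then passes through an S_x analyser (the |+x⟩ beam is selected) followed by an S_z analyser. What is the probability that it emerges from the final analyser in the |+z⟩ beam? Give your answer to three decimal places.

First analyser (S_x): P(|+x⟩) = |⟨+x|ψ⟩|² = 9/10.
After stage 1 the state is |+x⟩; P(|+z⟩) = |⟨+z|+x⟩|² = 1/2.
Joint probability = 9/10 × 1/2 = 0.450.

0.450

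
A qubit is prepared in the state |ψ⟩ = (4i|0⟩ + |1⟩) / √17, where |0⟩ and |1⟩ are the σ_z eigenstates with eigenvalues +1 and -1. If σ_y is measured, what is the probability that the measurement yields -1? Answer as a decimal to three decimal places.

|-y⟩ = (|0⟩ - i|1⟩)/√2, so ⟨-y|ψ⟩ = (5i) / (√2·√17).
P = |5i|² / 34 = 25/34.

0.735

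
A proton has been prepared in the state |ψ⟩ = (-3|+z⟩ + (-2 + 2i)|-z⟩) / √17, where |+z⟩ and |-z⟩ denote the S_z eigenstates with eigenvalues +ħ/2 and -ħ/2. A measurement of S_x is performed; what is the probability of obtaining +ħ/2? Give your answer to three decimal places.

0.853

|+x⟩ = (|+z⟩ + |-z⟩)/√2, so ⟨+x|ψ⟩ = (-5 + 2i) / (√2·√17).
P = |-5 + 2i|² / 34 = 29/34.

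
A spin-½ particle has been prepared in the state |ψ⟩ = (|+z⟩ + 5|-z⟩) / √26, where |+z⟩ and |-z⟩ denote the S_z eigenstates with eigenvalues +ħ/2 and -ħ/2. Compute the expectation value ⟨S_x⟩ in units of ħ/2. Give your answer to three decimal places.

0.385

⟨σ_x⟩ = 2 Re(a* b)/(|a|²+|b|²) with a = 1, b = 5.
a* b = 5, so ⟨σ_x⟩ = 10/26.
⟨S_x⟩ = (ħ/2)·⟨σ_x⟩.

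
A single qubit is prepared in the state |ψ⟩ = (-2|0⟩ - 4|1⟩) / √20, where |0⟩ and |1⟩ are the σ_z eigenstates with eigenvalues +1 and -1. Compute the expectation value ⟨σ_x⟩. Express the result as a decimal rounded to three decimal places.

0.800

⟨σ_x⟩ = 2 Re(a* b)/(|a|²+|b|²) with a = -2, b = -4.
a* b = 8, so ⟨σ_x⟩ = 16/20.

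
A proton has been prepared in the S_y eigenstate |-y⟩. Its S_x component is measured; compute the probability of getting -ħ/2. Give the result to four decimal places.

0.5000

In the S_z basis, |-y⟩ = (|↑⟩ - i|↓⟩)/√2 and |-x⟩ = (|↑⟩ - |↓⟩)/√2.
|⟨-x|-y⟩|² = 1/2.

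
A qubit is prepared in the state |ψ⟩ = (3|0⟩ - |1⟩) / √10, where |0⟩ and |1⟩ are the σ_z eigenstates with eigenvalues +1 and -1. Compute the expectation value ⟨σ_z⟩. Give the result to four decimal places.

0.8000

⟨σ_z⟩ = |a|² - |b|² divided by |a|²+|b|², with a, b the |0⟩, |1⟩ amplitudes.
= (9 - 1)/10 = 8/10.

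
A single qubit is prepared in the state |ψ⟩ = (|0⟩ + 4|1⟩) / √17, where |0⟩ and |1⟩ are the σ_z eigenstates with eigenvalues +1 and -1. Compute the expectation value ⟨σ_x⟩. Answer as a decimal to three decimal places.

0.471

⟨σ_x⟩ = 2 Re(a* b)/(|a|²+|b|²) with a = 1, b = 4.
a* b = 4, so ⟨σ_x⟩ = 8/17.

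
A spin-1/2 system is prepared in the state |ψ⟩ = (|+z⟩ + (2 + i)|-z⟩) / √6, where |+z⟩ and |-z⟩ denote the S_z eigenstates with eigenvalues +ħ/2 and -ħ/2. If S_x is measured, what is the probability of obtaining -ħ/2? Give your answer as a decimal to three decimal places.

0.167

|-x⟩ = (|+z⟩ - |-z⟩)/√2, so ⟨-x|ψ⟩ = (-1 - i) / (√2·√6).
P = |-1 - i|² / 12 = 2/12.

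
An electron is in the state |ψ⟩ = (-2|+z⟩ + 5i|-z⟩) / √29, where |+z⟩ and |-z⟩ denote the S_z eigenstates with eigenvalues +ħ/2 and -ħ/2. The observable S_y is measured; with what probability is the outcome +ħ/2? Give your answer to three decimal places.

0.155

|+y⟩ = (|+z⟩ + i|-z⟩)/√2, so ⟨+y|ψ⟩ = (3) / (√2·√29).
P = |3|² / 58 = 9/58.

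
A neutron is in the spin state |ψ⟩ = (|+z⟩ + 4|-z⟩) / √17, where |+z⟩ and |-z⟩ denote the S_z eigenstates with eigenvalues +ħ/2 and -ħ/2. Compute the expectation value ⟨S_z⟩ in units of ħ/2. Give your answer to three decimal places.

-0.882

⟨σ_z⟩ = |a|² - |b|² divided by |a|²+|b|², with a, b the |+z⟩, |-z⟩ amplitudes.
= (1 - 16)/17 = -15/17.
⟨S_z⟩ = (ħ/2)·⟨σ_z⟩.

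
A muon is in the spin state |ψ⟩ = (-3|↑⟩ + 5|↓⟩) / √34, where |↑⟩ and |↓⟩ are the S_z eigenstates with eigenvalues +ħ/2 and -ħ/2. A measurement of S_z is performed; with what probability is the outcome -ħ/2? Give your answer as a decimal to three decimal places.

0.735

The -ħ/2 outcome corresponds to |↓⟩. Its amplitude in |ψ⟩ is 5/√34.
P = |5|² / 34 = 25/34.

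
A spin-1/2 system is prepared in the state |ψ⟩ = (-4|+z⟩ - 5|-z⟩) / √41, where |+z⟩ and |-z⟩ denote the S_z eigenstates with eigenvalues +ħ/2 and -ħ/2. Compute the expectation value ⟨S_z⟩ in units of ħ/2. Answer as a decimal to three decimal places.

-0.220

⟨σ_z⟩ = |a|² - |b|² divided by |a|²+|b|², with a, b the |+z⟩, |-z⟩ amplitudes.
= (16 - 25)/41 = -9/41.
⟨S_z⟩ = (ħ/2)·⟨σ_z⟩.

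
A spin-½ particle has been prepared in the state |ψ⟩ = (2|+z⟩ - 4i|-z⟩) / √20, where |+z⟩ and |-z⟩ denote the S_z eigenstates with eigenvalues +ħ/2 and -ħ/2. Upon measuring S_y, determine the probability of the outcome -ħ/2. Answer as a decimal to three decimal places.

0.900

|-y⟩ = (|+z⟩ - i|-z⟩)/√2, so ⟨-y|ψ⟩ = (6) / (√2·√20).
P = |6|² / 40 = 36/40.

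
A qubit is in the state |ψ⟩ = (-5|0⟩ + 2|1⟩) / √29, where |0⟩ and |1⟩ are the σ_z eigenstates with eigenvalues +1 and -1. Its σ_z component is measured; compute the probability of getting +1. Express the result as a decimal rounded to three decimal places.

0.862

The +1 outcome corresponds to |0⟩. Its amplitude in |ψ⟩ is -5/√29.
P = |-5|² / 29 = 25/29.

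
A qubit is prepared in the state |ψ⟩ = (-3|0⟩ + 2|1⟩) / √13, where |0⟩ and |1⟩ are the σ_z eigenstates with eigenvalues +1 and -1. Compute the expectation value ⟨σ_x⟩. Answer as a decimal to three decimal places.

-0.923

⟨σ_x⟩ = 2 Re(a* b)/(|a|²+|b|²) with a = -3, b = 2.
a* b = -6, so ⟨σ_x⟩ = -12/13.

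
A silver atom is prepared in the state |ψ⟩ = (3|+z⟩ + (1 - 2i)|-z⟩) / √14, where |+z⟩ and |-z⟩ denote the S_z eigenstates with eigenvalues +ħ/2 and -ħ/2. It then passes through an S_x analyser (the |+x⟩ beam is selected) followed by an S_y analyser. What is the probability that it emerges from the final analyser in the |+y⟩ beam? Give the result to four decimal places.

First analyser (S_x): P(|+x⟩) = |⟨+x|ψ⟩|² = 20/28.
After stage 1 the state is |+x⟩; P(|+y⟩) = |⟨+y|+x⟩|² = 1/2.
Joint probability = 20/28 × 1/2 = 0.3571.

0.3571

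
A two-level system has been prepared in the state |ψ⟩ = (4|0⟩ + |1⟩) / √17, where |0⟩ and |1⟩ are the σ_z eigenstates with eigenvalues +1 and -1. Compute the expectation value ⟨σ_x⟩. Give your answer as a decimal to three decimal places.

⟨σ_x⟩ = 2 Re(a* b)/(|a|²+|b|²) with a = 4, b = 1.
a* b = 4, so ⟨σ_x⟩ = 8/17.

0.471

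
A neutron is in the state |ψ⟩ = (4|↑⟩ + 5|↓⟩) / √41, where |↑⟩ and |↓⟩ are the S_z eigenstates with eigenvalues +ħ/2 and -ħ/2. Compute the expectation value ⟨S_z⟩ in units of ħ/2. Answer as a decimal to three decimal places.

⟨σ_z⟩ = |a|² - |b|² divided by |a|²+|b|², with a, b the |↑⟩, |↓⟩ amplitudes.
= (16 - 25)/41 = -9/41.
⟨S_z⟩ = (ħ/2)·⟨σ_z⟩.

-0.220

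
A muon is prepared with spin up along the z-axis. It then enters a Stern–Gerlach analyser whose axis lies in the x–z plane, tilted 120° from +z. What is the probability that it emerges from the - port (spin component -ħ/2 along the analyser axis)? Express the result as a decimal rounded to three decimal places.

For spin-½, the probability of finding spin-up along an axis at angle θ to the initial spin direction is cos²(θ/2); spin-down is sin²(θ/2).
θ = 120°, so P = sin²(60°) ≈ 0.750.

0.750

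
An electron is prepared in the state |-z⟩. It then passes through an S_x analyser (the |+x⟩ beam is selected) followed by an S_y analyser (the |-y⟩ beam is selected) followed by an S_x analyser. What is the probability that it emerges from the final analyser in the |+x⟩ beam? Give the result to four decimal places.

First analyser (S_x): from |-z⟩, P(|+x⟩) = 1/2.
After stage 1 the state is |+x⟩; P(|-y⟩) = |⟨-y|+x⟩|² = 1/2.
After stage 2 the state is |-y⟩; P(|+x⟩) = |⟨+x|-y⟩|² = 1/2.
Joint probability = 1/2 × 1/2 × 1/2 = 0.1250.

0.1250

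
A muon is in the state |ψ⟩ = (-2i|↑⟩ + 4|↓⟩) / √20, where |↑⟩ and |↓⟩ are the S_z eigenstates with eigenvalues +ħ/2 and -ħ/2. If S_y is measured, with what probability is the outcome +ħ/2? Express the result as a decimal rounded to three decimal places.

|+y⟩ = (|↑⟩ + i|↓⟩)/√2, so ⟨+y|ψ⟩ = (-6i) / (√2·√20).
P = |-6i|² / 40 = 36/40.

0.900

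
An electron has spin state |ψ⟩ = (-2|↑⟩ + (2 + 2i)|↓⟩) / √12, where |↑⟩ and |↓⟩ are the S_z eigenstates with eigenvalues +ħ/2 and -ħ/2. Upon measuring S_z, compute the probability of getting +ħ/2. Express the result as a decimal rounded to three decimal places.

0.333

The +ħ/2 outcome corresponds to |↑⟩. Its amplitude in |ψ⟩ is -2/√12.
P = |-2|² / 12 = 4/12.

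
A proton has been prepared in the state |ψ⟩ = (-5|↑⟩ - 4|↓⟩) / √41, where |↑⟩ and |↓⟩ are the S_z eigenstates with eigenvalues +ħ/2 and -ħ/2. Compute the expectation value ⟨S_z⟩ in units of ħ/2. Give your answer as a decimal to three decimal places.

0.220

⟨σ_z⟩ = |a|² - |b|² divided by |a|²+|b|², with a, b the |↑⟩, |↓⟩ amplitudes.
= (25 - 16)/41 = 9/41.
⟨S_z⟩ = (ħ/2)·⟨σ_z⟩.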